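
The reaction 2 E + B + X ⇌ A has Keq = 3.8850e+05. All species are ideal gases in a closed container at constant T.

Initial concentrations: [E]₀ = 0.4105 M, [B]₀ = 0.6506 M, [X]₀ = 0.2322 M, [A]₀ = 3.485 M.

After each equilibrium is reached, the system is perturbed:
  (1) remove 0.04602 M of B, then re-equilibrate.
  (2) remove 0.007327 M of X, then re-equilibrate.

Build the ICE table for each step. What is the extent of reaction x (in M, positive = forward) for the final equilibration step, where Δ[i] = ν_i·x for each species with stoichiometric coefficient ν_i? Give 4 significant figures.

x = -0.001084 M

Q₀ = 136.9 vs Keq = 3.8850e+05 ⇒ Q<K, forward
Step 1:
                    E           B           X           A
  Initial      0.4105      0.6506      0.2322       3.485
  Change      -0.3873     -0.1937     -0.1937      0.1937
  Equil       0.02319      0.4569     0.03854       3.679
  solve Keq expr → x = 0.1937; check Q = 3.8850e+05
Then remove 0.04602 M of B.
Step 2:
                    E           B           X           A
  Initial     0.02319      0.4109     0.03854       3.679
  Change     0.001077  5.3859e-04  5.3859e-04 -5.3859e-04
  Equil       0.02426      0.4115     0.03908       3.678
  solve Keq expr → x = -5.3859e-04; check Q = 3.8850e+05
Then remove 0.007327 M of X.
Step 3:
                    E           B           X           A
  Initial     0.02426      0.4115     0.03176       3.678
  Change     0.002168    0.001084    0.001084   -0.001084
  Equil       0.02643      0.4125     0.03284       3.677
  solve Keq expr → x = -0.001084; check Q = 3.8850e+05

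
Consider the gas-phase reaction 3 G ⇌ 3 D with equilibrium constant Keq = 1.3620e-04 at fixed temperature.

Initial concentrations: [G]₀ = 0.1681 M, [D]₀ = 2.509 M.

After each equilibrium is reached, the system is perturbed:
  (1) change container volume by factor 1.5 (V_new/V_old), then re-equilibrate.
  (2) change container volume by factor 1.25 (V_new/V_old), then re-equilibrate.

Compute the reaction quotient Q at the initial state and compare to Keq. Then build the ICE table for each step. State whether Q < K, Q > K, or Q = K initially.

Q₀ = 3325 vs Keq = 1.3620e-04 ⇒ Q>K, reverse
Step 1:
                    G           D
  Initial      0.1681       2.509
  Change        2.378      -2.378
  Equil         2.546       0.131
  solve Keq expr → x = -0.7927; check Q = 1.3620e-04
Then change container volume by factor 1.5 (V_new/V_old).
Step 2:
                    G           D
  Initial       1.697     0.08733
  Change            0           0
  Equil         1.697     0.08733
  solve Keq expr → x = 0; check Q = 1.3620e-04
Then change container volume by factor 1.25 (V_new/V_old).
Step 3:
                    G           D
  Initial       1.358     0.06987
  Change            0           0
  Equil         1.358     0.06987
  solve Keq expr → x = 0; check Q = 1.3620e-04

Q₀ = 3325; Q > K (proceeds reverse)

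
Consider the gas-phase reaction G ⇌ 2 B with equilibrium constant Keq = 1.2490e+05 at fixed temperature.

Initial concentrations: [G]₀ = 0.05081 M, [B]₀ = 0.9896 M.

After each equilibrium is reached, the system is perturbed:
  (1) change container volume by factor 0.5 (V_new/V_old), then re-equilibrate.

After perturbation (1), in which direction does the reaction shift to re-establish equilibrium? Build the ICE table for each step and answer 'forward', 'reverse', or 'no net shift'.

Direction: reverse

Q₀ = 19.27 vs Keq = 1.2490e+05 ⇒ Q<K, forward
Step 1:
                   G          B
  Initial    0.05081     0.9896
  Change     -0.0508     0.1016
  Equil   9.5334e-06      1.091
  solve Keq expr → x = 0.0508; check Q = 1.2490e+05
Then change container volume by factor 0.5 (V_new/V_old).
Step 2:
                   G          B
  Initial 1.9067e-05      2.182
  Change  1.9065e-05 -3.8131e-05
  Equil   3.8132e-05      2.182
  solve Keq expr → x = -1.9065e-05; check Q = 1.2490e+05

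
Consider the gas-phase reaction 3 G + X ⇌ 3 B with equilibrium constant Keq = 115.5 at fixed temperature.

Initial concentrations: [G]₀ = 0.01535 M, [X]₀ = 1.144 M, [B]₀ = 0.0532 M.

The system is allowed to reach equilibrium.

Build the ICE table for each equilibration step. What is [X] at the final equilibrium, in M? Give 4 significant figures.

Q₀ = 36.39 vs Keq = 115.5 ⇒ Q<K, forward
Step 1:
                  G         X         B
  Initial   0.01535     1.144    0.0532
  Change  -0.004096 -0.001365  0.004096
  Equil     0.01125     1.143    0.0573
  solve Keq expr → x = 0.001365; check Q = 115.5

[X]_eq = 1.143 M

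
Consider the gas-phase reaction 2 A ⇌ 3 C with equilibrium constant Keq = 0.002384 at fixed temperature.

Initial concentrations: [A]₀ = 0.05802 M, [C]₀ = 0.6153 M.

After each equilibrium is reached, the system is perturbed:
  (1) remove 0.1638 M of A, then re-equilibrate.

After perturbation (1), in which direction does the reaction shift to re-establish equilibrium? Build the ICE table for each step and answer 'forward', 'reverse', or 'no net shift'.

Q₀ = 69.2 vs Keq = 0.002384 ⇒ Q>K, reverse
Step 1:
                   A          C
  I          0.05802     0.6153
  C           0.3604    -0.5406
  E           0.4184    0.07473
  solve Keq expr → x = -0.1802; check Q = 0.002384
Then remove 0.1638 M of A.
Step 2:
                   A          C
  I           0.2546    0.07473
  C          0.01285   -0.01928
  E           0.2675    0.05545
  solve Keq expr → x = -0.006425; check Q = 0.002384

Direction: reverse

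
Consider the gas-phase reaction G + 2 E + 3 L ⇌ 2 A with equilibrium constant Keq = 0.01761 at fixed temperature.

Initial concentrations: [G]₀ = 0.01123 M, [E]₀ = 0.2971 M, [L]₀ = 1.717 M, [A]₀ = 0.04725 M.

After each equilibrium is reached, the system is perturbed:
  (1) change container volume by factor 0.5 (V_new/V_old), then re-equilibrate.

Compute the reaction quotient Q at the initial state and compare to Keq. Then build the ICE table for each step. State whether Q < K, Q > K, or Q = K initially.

Q₀ = 0.4449; Q > K (proceeds reverse)

Q₀ = 0.4449 vs Keq = 0.01761 ⇒ Q>K, reverse
Step 1:
                   G          E          L          A
  I          0.01123     0.2971      1.717    0.04725
  C          0.01533    0.03066    0.04599   -0.03066
  E          0.02656     0.3278      1.763    0.01659
  solve Keq expr → x = -0.01533; check Q = 0.01761
Then change container volume by factor 0.5 (V_new/V_old).
Step 2:
                   G          E          L          A
  I          0.05312     0.6555      3.526    0.03318
  C         -0.02581   -0.05162   -0.07743    0.05162
  E          0.02731     0.6039      3.449    0.08481
  solve Keq expr → x = 0.02581; check Q = 0.01761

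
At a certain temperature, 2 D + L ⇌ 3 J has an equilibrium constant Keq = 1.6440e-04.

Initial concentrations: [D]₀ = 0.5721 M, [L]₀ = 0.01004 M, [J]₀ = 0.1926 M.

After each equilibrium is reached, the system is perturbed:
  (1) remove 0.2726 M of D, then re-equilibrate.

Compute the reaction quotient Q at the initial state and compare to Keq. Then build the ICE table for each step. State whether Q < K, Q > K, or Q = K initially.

Q₀ = 2.174 vs Keq = 1.6440e-04 ⇒ Q>K, reverse
Step 1:
                  D         L         J
  I          0.5721   0.01004    0.1926
  C          0.1167   0.05837   -0.1751
  E          0.6888   0.06841   0.01748
  solve Keq expr → x = -0.05837; check Q = 1.6440e-04
Then remove 0.2726 M of D.
Step 2:
                  D         L         J
  I          0.4162   0.06841   0.01748
  C        0.003215  0.001608 -0.004823
  E          0.4195   0.07002   0.01265
  solve Keq expr → x = -0.001608; check Q = 1.6440e-04

Q₀ = 2.174; Q > K (proceeds reverse)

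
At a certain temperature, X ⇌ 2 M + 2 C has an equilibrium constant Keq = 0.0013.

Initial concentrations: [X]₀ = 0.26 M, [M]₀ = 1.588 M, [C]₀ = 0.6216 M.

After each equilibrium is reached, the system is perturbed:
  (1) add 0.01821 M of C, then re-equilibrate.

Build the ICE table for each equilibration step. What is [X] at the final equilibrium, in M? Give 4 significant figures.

[X]_eq = 0.566 M

Q₀ = 3.748 vs Keq = 0.0013 ⇒ Q>K, reverse
Step 1:
                   X          M          C
  init          0.26      1.588     0.6216
  Δ           0.2973    -0.5945    -0.5945
  eq          0.5573     0.9935    0.02709
  solve Keq expr → x = -0.2973; check Q = 0.0013
Then add 0.01821 M of C.
Step 2:
                   X          M          C
  init        0.5573     0.9935     0.0453
  Δ         0.008754   -0.01751   -0.01751
  eq           0.566      0.976    0.02779
  solve Keq expr → x = -0.008754; check Q = 0.0013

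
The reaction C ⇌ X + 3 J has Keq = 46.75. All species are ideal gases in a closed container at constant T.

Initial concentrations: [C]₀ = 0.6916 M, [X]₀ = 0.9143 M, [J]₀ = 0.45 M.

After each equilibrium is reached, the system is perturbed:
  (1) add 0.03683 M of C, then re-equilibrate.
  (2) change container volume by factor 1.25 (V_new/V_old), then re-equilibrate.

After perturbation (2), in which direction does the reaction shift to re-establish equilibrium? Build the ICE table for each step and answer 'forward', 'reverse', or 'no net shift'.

Direction: forward

Q₀ = 0.1205 vs Keq = 46.75 ⇒ Q<K, forward
Step 1:
                  C         X         J
  Initial    0.6916    0.9143      0.45
  Change    -0.4848    0.4848     1.455
  Equil      0.2068     1.399     1.905
  solve Keq expr → x = 0.4848; check Q = 46.75
Then add 0.03683 M of C.
Step 2:
                  C         X         J
  Initial    0.2436     1.399     1.905
  Change   -0.01702   0.01702   0.05107
  Equil      0.2266     1.416     1.956
  solve Keq expr → x = 0.01702; check Q = 46.75
Then change container volume by factor 1.25 (V_new/V_old).
Step 3:
                  C         X         J
  Initial    0.1812     1.133     1.564
  Change   -0.05209   0.05209    0.1563
  Equil      0.1292     1.185     1.721
  solve Keq expr → x = 0.05209; check Q = 46.75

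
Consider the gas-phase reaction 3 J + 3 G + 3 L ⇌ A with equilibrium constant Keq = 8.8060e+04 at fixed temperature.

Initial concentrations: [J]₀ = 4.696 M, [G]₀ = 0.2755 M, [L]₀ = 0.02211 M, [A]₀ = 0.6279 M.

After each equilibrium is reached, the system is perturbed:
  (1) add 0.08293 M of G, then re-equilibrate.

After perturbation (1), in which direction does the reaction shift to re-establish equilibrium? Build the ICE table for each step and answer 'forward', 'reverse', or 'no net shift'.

Direction: forward

Q₀ = 2.6827e+04 vs Keq = 8.8060e+04 ⇒ Q<K, forward
Step 1:
                  J         G         L         A
  Initial     4.696    0.2755   0.02211    0.6279
  Change  -0.006815 -0.006815 -0.006815  0.002272
  Equil       4.689    0.2687    0.0153    0.6302
  solve Keq expr → x = 0.002272; check Q = 8.8060e+04
Then add 0.08293 M of G.
Step 2:
                  J         G         L         A
  Initial     4.689    0.3516    0.0153    0.6302
  Change  -0.003475 -0.003475 -0.003475  0.001158
  Equil       4.686    0.3481   0.01182    0.6313
  solve Keq expr → x = 0.001158; check Q = 8.8060e+04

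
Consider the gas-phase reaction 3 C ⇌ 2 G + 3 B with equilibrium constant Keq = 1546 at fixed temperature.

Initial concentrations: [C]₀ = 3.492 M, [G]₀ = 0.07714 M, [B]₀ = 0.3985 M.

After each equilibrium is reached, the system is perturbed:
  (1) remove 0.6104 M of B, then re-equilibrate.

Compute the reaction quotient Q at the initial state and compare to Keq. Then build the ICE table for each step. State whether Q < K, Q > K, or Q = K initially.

Q₀ = 8.8434e-06 vs Keq = 1546 ⇒ Q<K, forward
Step 1:
                   C          G          B
  init         3.492    0.07714     0.3985
  Δ           -3.011      2.007      3.011
  eq          0.4811      2.084      3.409
  solve Keq expr → x = 1.004; check Q = 1546
Then remove 0.6104 M of B.
Step 2:
                   C          G          B
  init        0.4811      2.084      2.799
  Δ          -0.0702     0.0468     0.0702
  eq          0.4109      2.131      2.869
  solve Keq expr → x = 0.0234; check Q = 1546

Q₀ = 8.8434e-06; Q < K (proceeds forward)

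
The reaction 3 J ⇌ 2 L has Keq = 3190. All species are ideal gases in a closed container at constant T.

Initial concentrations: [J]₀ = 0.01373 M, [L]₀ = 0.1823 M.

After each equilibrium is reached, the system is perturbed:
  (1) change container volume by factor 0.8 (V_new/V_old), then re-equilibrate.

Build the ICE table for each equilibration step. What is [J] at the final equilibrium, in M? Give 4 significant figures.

Q₀ = 1.2840e+04 vs Keq = 3190 ⇒ Q>K, reverse
Step 1:
                   J          L
  I          0.01373     0.1823
  C         0.007699  -0.005132
  E          0.02143     0.1772
  solve Keq expr → x = -0.002566; check Q = 3190
Then change container volume by factor 0.8 (V_new/V_old).
Step 2:
                   J          L
  I          0.02679     0.2215
  C        -0.001829   0.001219
  E          0.02496     0.2227
  solve Keq expr → x = 6.0963e-04; check Q = 3190

[J]_eq = 0.02496 M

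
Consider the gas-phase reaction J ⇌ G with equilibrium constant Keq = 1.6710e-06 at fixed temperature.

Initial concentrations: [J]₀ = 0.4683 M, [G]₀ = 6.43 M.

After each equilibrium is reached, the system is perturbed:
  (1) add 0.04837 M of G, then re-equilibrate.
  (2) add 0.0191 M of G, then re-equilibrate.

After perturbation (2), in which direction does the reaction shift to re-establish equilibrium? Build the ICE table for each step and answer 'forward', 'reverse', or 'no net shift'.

Direction: reverse

Q₀ = 13.73 vs Keq = 1.6710e-06 ⇒ Q>K, reverse
Step 1:
                  J         G
  Initial    0.4683      6.43
  Change       6.43     -6.43
  Equil       6.898 1.1527e-05
  solve Keq expr → x = -6.43; check Q = 1.6710e-06
Then add 0.04837 M of G.
Step 2:
                  J         G
  Initial     6.898   0.04838
  Change    0.04837  -0.04837
  Equil       6.947 1.1608e-05
  solve Keq expr → x = -0.04837; check Q = 1.6710e-06
Then add 0.0191 M of G.
Step 3:
                  J         G
  Initial     6.947   0.01911
  Change     0.0191   -0.0191
  Equil       6.966 1.1640e-05
  solve Keq expr → x = -0.0191; check Q = 1.6710e-06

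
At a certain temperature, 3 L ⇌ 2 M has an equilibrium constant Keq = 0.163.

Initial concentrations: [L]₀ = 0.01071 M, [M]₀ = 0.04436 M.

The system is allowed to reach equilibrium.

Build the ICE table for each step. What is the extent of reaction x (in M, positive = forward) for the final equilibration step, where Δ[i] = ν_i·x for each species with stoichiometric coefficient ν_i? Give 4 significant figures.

Q₀ = 1602 vs Keq = 0.163 ⇒ Q>K, reverse
Step 1:
                    L           M
  I           0.01071     0.04436
  C           0.05609    -0.03739
  E            0.0668     0.00697
  solve Keq expr → x = -0.0187; check Q = 0.163

x = -0.0187 M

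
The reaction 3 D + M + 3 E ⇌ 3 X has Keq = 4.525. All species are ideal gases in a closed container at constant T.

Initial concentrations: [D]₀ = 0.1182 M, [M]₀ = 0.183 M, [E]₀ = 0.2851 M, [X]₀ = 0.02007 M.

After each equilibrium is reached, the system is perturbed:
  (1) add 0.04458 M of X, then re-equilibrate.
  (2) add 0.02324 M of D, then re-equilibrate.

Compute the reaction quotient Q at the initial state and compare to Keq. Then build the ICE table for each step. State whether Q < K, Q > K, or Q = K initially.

Q₀ = 1.154 vs Keq = 4.525 ⇒ Q<K, forward
Step 1:
                   D          M          E          X
  init        0.1182      0.183     0.2851    0.02007
  Δ        -0.008337  -0.002779  -0.008337   0.008337
  eq          0.1099     0.1802     0.2768    0.02841
  solve Keq expr → x = 0.002779; check Q = 4.525
Then add 0.04458 M of X.
Step 2:
                   D          M          E          X
  init        0.1099     0.1802     0.2768    0.07299
  Δ           0.0315     0.0105     0.0315    -0.0315
  eq          0.1414     0.1907     0.3083    0.04149
  solve Keq expr → x = -0.0105; check Q = 4.525
Then add 0.02324 M of D.
Step 3:
                   D          M          E          X
  init        0.1646     0.1907     0.3083    0.04149
  Δ        -0.004631  -0.001544  -0.004631   0.004631
  eq            0.16     0.1892     0.3036    0.04612
  solve Keq expr → x = 0.001544; check Q = 4.525

Q₀ = 1.154; Q < K (proceeds forward)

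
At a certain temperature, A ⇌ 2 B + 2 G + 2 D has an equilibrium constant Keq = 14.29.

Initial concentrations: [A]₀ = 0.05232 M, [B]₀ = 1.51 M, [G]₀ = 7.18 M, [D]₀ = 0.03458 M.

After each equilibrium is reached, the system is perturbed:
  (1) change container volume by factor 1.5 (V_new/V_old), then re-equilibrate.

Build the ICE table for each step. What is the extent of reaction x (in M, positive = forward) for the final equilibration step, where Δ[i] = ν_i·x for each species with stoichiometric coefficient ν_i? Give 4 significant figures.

x = 0.01481 M

Q₀ = 2.686 vs Keq = 14.29 ⇒ Q<K, forward
Step 1:
                  A         B         G         D
  Initial   0.05232      1.51      7.18   0.03458
  Change    -0.0154    0.0308    0.0308    0.0308
  Equil     0.03692     1.541     7.211   0.06538
  solve Keq expr → x = 0.0154; check Q = 14.29
Then change container volume by factor 1.5 (V_new/V_old).
Step 2:
                  A         B         G         D
  Initial   0.02461     1.027     4.807   0.04358
  Change   -0.01481   0.02963   0.02963   0.02963
  Equil    0.009801     1.057     4.837   0.07321
  solve Keq expr → x = 0.01481; check Q = 14.29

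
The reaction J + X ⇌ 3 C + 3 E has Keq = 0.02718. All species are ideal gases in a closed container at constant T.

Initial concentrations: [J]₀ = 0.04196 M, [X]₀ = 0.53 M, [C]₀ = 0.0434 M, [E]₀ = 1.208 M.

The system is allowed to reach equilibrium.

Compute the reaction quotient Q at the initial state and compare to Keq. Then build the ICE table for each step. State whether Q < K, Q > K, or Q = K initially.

Q₀ = 0.00648 vs Keq = 0.02718 ⇒ Q<K, forward
Step 1:
                    J           X           C           E
  Initial     0.04196        0.53      0.0434       1.208
  Change    -0.007013   -0.007013     0.02104     0.02104
  Equil       0.03495       0.523     0.06444       1.229
  solve Keq expr → x = 0.007013; check Q = 0.02718

Q₀ = 0.00648; Q < K (proceeds forward)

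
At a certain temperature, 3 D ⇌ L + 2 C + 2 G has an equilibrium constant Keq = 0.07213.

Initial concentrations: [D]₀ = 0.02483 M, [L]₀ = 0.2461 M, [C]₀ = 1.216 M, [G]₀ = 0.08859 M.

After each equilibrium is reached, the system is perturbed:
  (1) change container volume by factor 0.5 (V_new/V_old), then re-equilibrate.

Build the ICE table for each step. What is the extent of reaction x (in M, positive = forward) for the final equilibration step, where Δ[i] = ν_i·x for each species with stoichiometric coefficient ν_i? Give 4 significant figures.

x = -0.009006 M

Q₀ = 186.6 vs Keq = 0.07213 ⇒ Q>K, reverse
Step 1:
                  D         L         C         G
  I         0.02483    0.2461     1.216   0.08859
  C         0.09957  -0.03319  -0.06638  -0.06638
  E          0.1244    0.2129      1.15   0.02221
  solve Keq expr → x = -0.03319; check Q = 0.07213
Then change container volume by factor 0.5 (V_new/V_old).
Step 2:
                  D         L         C         G
  I          0.2488    0.4258     2.299   0.04443
  C         0.02702 -0.009006  -0.01801  -0.01801
  E          0.2758    0.4168     2.281   0.02641
  solve Keq expr → x = -0.009006; check Q = 0.07213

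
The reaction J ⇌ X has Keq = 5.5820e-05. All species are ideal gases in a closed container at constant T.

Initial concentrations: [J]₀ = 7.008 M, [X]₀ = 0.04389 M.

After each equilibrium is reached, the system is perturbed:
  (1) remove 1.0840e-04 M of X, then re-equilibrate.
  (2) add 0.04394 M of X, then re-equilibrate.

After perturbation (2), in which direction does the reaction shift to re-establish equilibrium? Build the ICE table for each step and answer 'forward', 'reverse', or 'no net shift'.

Q₀ = 0.006263 vs Keq = 5.5820e-05 ⇒ Q>K, reverse
Step 1:
                  J         X
  init        7.008   0.04389
  Δ          0.0435   -0.0435
  eq          7.051 3.9361e-04
  solve Keq expr → x = -0.0435; check Q = 5.5820e-05
Then remove 1.0840e-04 M of X.
Step 2:
                  J         X
  init        7.051 2.8521e-04
  Δ       -1.0839e-04 1.0839e-04
  eq          7.051 3.9361e-04
  solve Keq expr → x = 1.0839e-04; check Q = 5.5820e-05
Then add 0.04394 M of X.
Step 3:
                  J         X
  init        7.051   0.04433
  Δ         0.04394  -0.04394
  eq          7.095 3.9606e-04
  solve Keq expr → x = -0.04394; check Q = 5.5820e-05

Direction: reverse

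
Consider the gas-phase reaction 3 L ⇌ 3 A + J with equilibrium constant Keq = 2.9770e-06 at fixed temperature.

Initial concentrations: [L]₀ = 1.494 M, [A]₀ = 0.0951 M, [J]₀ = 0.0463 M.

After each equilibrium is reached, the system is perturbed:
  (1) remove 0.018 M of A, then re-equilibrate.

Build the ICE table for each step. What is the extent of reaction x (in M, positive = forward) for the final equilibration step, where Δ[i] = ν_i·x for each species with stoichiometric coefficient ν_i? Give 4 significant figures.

x = 0.004895 M

Q₀ = 1.1942e-05 vs Keq = 2.9770e-06 ⇒ Q>K, reverse
Step 1:
                  L         A         J
  init        1.494    0.0951    0.0463
  Δ         0.02911  -0.02911 -0.009702
  eq          1.523   0.06599    0.0366
  solve Keq expr → x = -0.009702; check Q = 2.9770e-06
Then remove 0.018 M of A.
Step 2:
                  L         A         J
  init        1.523   0.04799    0.0366
  Δ        -0.01469   0.01469  0.004895
  eq          1.508   0.06268   0.04149
  solve Keq expr → x = 0.004895; check Q = 2.9770e-06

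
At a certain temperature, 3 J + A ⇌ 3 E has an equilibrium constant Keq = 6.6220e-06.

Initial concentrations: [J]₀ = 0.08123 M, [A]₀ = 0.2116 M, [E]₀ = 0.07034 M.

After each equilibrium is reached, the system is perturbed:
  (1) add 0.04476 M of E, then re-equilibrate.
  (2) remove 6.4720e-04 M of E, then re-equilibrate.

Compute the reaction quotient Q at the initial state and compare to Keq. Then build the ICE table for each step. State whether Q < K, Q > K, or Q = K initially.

Q₀ = 3.069 vs Keq = 6.6220e-06 ⇒ Q>K, reverse
Step 1:
                  J         A         E
  I         0.08123    0.2116   0.07034
  C          0.0686   0.02287   -0.0686
  E          0.1498    0.2345  0.001735
  solve Keq expr → x = -0.02287; check Q = 6.6220e-06
Then add 0.04476 M of E.
Step 2:
                  J         A         E
  I          0.1498    0.2345    0.0465
  C          0.0442   0.01473   -0.0442
  E           0.194    0.2492  0.002293
  solve Keq expr → x = -0.01473; check Q = 6.6220e-06
Then remove 6.4720e-04 M of E.
Step 3:
                  J         A         E
  I           0.194    0.2492  0.001646
  C       -6.3900e-04 -2.1300e-04 6.3900e-04
  E          0.1934     0.249  0.002285
  solve Keq expr → x = 2.1300e-04; check Q = 6.6220e-06

Q₀ = 3.069; Q > K (proceeds reverse)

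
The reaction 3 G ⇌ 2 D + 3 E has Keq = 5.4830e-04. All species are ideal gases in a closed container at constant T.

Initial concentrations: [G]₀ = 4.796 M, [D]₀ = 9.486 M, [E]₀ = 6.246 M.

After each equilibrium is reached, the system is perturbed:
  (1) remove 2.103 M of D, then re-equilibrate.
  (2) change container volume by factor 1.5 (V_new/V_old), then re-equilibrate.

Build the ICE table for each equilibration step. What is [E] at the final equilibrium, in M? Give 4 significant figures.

Q₀ = 198.8 vs Keq = 5.4830e-04 ⇒ Q>K, reverse
Step 1:
                    G           D           E
  init          4.796       9.486       6.246
  Δ             5.964      -3.976      -5.964
  eq            10.76        5.51      0.2823
  solve Keq expr → x = -1.988; check Q = 5.4830e-04
Then remove 2.103 M of D.
Step 2:
                    G           D           E
  init          10.76       3.407      0.2823
  Δ          -0.09823     0.06549     0.09823
  eq            10.66       3.473      0.3805
  solve Keq expr → x = 0.03274; check Q = 5.4830e-04
Then change container volume by factor 1.5 (V_new/V_old).
Step 3:
                    G           D           E
  init          7.108       2.315      0.2537
  Δ            -0.071     0.04734       0.071
  eq            7.037       2.362      0.3247
  solve Keq expr → x = 0.02367; check Q = 5.4830e-04

[E]_eq = 0.3247 M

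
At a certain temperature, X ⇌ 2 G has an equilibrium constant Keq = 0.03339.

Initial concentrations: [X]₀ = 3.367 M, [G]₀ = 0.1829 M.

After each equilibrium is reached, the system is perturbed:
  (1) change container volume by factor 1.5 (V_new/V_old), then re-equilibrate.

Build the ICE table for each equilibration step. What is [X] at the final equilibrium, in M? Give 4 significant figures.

[X]_eq = 2.171 M

Q₀ = 0.009935 vs Keq = 0.03339 ⇒ Q<K, forward
Step 1:
                   X          G
  Initial      3.367     0.1829
  Change    -0.07434     0.1487
  Equil        3.293     0.3316
  solve Keq expr → x = 0.07434; check Q = 0.03339
Then change container volume by factor 1.5 (V_new/V_old).
Step 2:
                   X          G
  Initial      2.195     0.2211
  Change    -0.02409    0.04819
  Equil        2.171     0.2692
  solve Keq expr → x = 0.02409; check Q = 0.03339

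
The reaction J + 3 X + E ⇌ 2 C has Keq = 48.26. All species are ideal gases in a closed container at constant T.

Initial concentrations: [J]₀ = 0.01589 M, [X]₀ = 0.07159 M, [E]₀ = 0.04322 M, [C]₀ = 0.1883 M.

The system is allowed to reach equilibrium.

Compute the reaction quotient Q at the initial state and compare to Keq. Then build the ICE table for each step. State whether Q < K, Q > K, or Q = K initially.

Q₀ = 1.4071e+05; Q > K (proceeds reverse)

Q₀ = 1.4071e+05 vs Keq = 48.26 ⇒ Q>K, reverse
Step 1:
                    J           X           E           C
  I           0.01589     0.07159     0.04322      0.1883
  C            0.0578      0.1734      0.0578     -0.1156
  E           0.07369       0.245       0.101     0.07269
  solve Keq expr → x = -0.0578; check Q = 48.26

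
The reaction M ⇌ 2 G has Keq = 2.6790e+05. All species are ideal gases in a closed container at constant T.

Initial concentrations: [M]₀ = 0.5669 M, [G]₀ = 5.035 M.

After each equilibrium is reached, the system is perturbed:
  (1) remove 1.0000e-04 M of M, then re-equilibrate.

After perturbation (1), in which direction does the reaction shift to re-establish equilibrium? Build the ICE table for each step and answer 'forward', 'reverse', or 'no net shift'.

Q₀ = 44.72 vs Keq = 2.6790e+05 ⇒ Q<K, forward
Step 1:
                  M         G
  Initial    0.5669     5.035
  Change    -0.5668     1.134
  Equil   1.4203e-04     6.169
  solve Keq expr → x = 0.5668; check Q = 2.6790e+05
Then remove 1.0000e-04 M of M.
Step 2:
                  M         G
  Initial 4.2033e-05     6.169
  Change  9.9991e-05 -1.9998e-04
  Equil   1.4202e-04     6.168
  solve Keq expr → x = -9.9991e-05; check Q = 2.6790e+05

Direction: reverse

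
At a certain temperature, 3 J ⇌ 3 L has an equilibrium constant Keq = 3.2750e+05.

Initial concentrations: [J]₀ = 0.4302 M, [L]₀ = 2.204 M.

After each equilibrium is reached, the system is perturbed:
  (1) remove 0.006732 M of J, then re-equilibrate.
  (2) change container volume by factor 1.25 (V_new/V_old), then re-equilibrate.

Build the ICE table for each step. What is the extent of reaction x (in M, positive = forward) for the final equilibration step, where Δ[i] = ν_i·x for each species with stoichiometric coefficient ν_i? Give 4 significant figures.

Q₀ = 134.5 vs Keq = 3.2750e+05 ⇒ Q<K, forward
Step 1:
                  J         L
  init       0.4302     2.204
  Δ         -0.3925    0.3925
  eq        0.03767     2.597
  solve Keq expr → x = 0.1308; check Q = 3.2750e+05
Then remove 0.006732 M of J.
Step 2:
                  J         L
  init      0.03094     2.597
  Δ        0.006636 -0.006636
  eq        0.03757      2.59
  solve Keq expr → x = -0.002212; check Q = 3.2750e+05
Then change container volume by factor 1.25 (V_new/V_old).
Step 3:
                  J         L
  init      0.03006     2.072
  Δ               0         0
  eq        0.03006     2.072
  solve Keq expr → x = 0; check Q = 3.2750e+05

x = 0 M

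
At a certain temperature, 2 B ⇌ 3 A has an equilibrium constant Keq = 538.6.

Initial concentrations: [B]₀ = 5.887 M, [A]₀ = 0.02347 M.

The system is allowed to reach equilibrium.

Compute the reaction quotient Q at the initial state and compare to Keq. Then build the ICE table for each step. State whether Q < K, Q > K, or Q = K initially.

Q₀ = 3.7304e-07 vs Keq = 538.6 ⇒ Q<K, forward
Step 1:
                  B         A
  Initial     5.887   0.02347
  Change     -4.998     7.497
  Equil      0.8887     7.521
  solve Keq expr → x = 2.499; check Q = 538.6

Q₀ = 3.7304e-07; Q < K (proceeds forward)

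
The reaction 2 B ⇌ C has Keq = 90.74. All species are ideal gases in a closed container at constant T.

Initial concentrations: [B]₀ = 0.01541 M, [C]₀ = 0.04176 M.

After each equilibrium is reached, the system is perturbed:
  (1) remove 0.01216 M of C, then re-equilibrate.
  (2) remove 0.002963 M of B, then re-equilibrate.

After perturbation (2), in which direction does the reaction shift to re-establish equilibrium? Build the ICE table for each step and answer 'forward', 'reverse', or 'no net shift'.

Q₀ = 175.9 vs Keq = 90.74 ⇒ Q>K, reverse
Step 1:
                   B          C
  I          0.01541    0.04176
  C         0.005345  -0.002672
  E          0.02075    0.03909
  solve Keq expr → x = -0.002672; check Q = 90.74
Then remove 0.01216 M of C.
Step 2:
                   B          C
  I          0.02075    0.02693
  C        -0.003048   0.001524
  E          0.01771    0.02845
  solve Keq expr → x = 0.001524; check Q = 90.74
Then remove 0.002963 M of B.
Step 3:
                   B          C
  I          0.01474    0.02845
  C          0.00256   -0.00128
  E           0.0173    0.02717
  solve Keq expr → x = -0.00128; check Q = 90.74

Direction: reverse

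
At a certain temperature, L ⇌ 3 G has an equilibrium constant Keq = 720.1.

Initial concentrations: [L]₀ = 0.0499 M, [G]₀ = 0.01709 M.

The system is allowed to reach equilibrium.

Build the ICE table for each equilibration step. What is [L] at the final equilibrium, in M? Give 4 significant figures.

Q₀ = 1.0003e-04 vs Keq = 720.1 ⇒ Q<K, forward
Step 1:
                    L           G
  init         0.0499     0.01709
  Δ          -0.04989      0.1497
  eq       6.4412e-06      0.1668
  solve Keq expr → x = 0.04989; check Q = 720.1

[L]_eq = 6.4412e-06 M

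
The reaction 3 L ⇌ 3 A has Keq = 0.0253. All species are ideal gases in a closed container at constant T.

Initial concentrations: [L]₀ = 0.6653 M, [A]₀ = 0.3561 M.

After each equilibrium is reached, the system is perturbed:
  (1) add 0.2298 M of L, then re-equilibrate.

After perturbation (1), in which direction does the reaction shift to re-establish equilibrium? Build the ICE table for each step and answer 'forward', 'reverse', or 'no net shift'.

Q₀ = 0.1533 vs Keq = 0.0253 ⇒ Q>K, reverse
Step 1:
                    L           A
  Initial      0.6653      0.3561
  Change       0.1243     -0.1243
  Equil        0.7896      0.2318
  solve Keq expr → x = -0.04143; check Q = 0.0253
Then add 0.2298 M of L.
Step 2:
                    L           A
  Initial       1.019      0.2318
  Change     -0.05215     0.05215
  Equil        0.9672       0.284
  solve Keq expr → x = 0.01738; check Q = 0.0253

Direction: forward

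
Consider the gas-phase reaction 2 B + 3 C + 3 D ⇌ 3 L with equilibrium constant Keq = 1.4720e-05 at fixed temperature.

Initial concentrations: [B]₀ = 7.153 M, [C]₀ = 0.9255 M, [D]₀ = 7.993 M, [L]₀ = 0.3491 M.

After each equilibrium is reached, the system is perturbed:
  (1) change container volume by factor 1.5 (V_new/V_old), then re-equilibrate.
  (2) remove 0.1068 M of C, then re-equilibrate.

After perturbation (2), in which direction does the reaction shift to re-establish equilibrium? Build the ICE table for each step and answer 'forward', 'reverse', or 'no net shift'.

Q₀ = 2.0541e-06 vs Keq = 1.4720e-05 ⇒ Q<K, forward
Step 1:
                  B         C         D         L
  Initial     7.153    0.9255     7.993    0.3491
  Change    -0.1181   -0.1772   -0.1772    0.1772
  Equil       7.035    0.7483     7.816    0.5263
  solve Keq expr → x = 0.05906; check Q = 1.4720e-05
Then change container volume by factor 1.5 (V_new/V_old).
Step 2:
                  B         C         D         L
  Initial      4.69    0.4989     5.211    0.3508
  Change    0.08081    0.1212    0.1212   -0.1212
  Equil       4.771    0.6201     5.332    0.2296
  solve Keq expr → x = -0.04041; check Q = 1.4720e-05
Then remove 0.1068 M of C.
Step 3:
                  B         C         D         L
  Initial     4.771    0.5133     5.332    0.2296
  Change    0.01848   0.02772   0.02772  -0.02772
  Equil       4.789     0.541     5.359    0.2019
  solve Keq expr → x = -0.009241; check Q = 1.4720e-05

Direction: reverse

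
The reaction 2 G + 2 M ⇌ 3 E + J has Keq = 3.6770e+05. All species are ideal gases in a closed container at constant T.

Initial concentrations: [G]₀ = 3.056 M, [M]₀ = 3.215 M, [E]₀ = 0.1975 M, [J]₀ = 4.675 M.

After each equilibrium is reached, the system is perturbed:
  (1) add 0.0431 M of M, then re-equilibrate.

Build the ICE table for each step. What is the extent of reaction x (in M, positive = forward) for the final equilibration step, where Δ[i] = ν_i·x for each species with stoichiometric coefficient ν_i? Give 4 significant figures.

Q₀ = 3.7309e-04 vs Keq = 3.6770e+05 ⇒ Q<K, forward
Step 1:
                   G          M          E          J
  init         3.056      3.215     0.1975      4.675
  Δ            -2.92      -2.92       4.38       1.46
  eq          0.1357     0.2947      4.578      6.135
  solve Keq expr → x = 1.46; check Q = 3.6770e+05
Then add 0.0431 M of M.
Step 2:
                   G          M          E          J
  init        0.1357     0.3378      4.578      6.135
  Δ         -0.01212   -0.01212    0.01818   0.006059
  eq          0.1236     0.3257      4.596      6.141
  solve Keq expr → x = 0.006059; check Q = 3.6770e+05

x = 0.006059 M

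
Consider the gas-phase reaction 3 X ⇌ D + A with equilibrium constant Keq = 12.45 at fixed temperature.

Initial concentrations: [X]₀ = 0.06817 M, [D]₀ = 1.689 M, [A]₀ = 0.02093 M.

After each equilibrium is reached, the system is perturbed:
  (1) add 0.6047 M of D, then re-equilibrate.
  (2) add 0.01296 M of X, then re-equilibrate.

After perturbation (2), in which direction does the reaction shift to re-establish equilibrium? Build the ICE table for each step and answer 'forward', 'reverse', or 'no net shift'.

Q₀ = 111.6 vs Keq = 12.45 ⇒ Q>K, reverse
Step 1:
                  X         D         A
  init      0.06817     1.689   0.02093
  Δ         0.03693  -0.01231  -0.01231
  eq         0.1051     1.677   0.00862
  solve Keq expr → x = -0.01231; check Q = 12.45
Then add 0.6047 M of D.
Step 2:
                  X         D         A
  init       0.1051     2.281   0.00862
  Δ         0.00437 -0.001457 -0.001457
  eq         0.1095      2.28  0.007164
  solve Keq expr → x = -0.001457; check Q = 12.45
Then add 0.01296 M of X.
Step 3:
                  X         D         A
  init       0.1224      2.28  0.007164
  Δ       -0.005011   0.00167   0.00167
  eq         0.1174     2.282  0.008834
  solve Keq expr → x = 0.00167; check Q = 12.45

Direction: forward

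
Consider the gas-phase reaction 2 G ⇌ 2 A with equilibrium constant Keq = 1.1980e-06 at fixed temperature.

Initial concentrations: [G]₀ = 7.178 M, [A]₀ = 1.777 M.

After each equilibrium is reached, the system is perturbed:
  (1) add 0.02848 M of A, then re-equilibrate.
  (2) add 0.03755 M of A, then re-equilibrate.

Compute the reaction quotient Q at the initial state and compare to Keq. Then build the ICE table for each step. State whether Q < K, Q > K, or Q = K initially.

Q₀ = 0.06129 vs Keq = 1.1980e-06 ⇒ Q>K, reverse
Step 1:
                    G           A
  Initial       7.178       1.777
  Change        1.767      -1.767
  Equil         8.945    0.009791
  solve Keq expr → x = -0.8836; check Q = 1.1980e-06
Then add 0.02848 M of A.
Step 2:
                    G           A
  Initial       8.945     0.03827
  Change      0.02845    -0.02845
  Equil         8.974    0.009822
  solve Keq expr → x = -0.01422; check Q = 1.1980e-06
Then add 0.03755 M of A.
Step 3:
                    G           A
  Initial       8.974     0.04737
  Change      0.03751    -0.03751
  Equil         9.011    0.009863
  solve Keq expr → x = -0.01875; check Q = 1.1980e-06

Q₀ = 0.06129; Q > K (proceeds reverse)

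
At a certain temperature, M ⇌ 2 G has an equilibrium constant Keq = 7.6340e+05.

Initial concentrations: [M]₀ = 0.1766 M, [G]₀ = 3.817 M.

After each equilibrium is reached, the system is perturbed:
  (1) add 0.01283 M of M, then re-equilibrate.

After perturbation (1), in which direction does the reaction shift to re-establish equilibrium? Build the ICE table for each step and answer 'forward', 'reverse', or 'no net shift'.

Direction: forward

Q₀ = 82.5 vs Keq = 7.6340e+05 ⇒ Q<K, forward
Step 1:
                  M         G
  Initial    0.1766     3.817
  Change    -0.1766    0.3532
  Equil   2.2780e-05      4.17
  solve Keq expr → x = 0.1766; check Q = 7.6340e+05
Then add 0.01283 M of M.
Step 2:
                  M         G
  Initial   0.01285      4.17
  Change   -0.01283   0.02566
  Equil   2.3061e-05     4.196
  solve Keq expr → x = 0.01283; check Q = 7.6340e+05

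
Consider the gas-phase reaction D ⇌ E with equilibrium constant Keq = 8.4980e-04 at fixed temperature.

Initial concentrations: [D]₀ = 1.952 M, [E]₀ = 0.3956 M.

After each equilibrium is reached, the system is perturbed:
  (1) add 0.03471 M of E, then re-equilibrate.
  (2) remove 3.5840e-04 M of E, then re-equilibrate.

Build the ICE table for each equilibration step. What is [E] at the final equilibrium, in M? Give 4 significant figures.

Q₀ = 0.2027 vs Keq = 8.4980e-04 ⇒ Q>K, reverse
Step 1:
                  D         E
  init        1.952    0.3956
  Δ          0.3936   -0.3936
  eq          2.346  0.001993
  solve Keq expr → x = -0.3936; check Q = 8.4980e-04
Then add 0.03471 M of E.
Step 2:
                  D         E
  init        2.346    0.0367
  Δ         0.03468  -0.03468
  eq           2.38  0.002023
  solve Keq expr → x = -0.03468; check Q = 8.4980e-04
Then remove 3.5840e-04 M of E.
Step 3:
                  D         E
  init         2.38  0.001664
  Δ       -3.5810e-04 3.5810e-04
  eq           2.38  0.002022
  solve Keq expr → x = 3.5810e-04; check Q = 8.4980e-04

[E]_eq = 0.002022 M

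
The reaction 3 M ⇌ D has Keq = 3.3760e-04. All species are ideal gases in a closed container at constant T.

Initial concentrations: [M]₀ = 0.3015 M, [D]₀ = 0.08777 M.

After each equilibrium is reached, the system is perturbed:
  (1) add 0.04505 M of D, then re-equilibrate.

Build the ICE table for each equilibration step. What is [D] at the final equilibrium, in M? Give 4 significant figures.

Q₀ = 3.202 vs Keq = 3.3760e-04 ⇒ Q>K, reverse
Step 1:
                   M          D
  I           0.3015    0.08777
  C           0.2631   -0.08771
  E           0.5646 6.0770e-05
  solve Keq expr → x = -0.08771; check Q = 3.3760e-04
Then add 0.04505 M of D.
Step 2:
                   M          D
  I           0.5646    0.04511
  C            0.135     -0.045
  E           0.6996 1.1560e-04
  solve Keq expr → x = -0.045; check Q = 3.3760e-04

[D]_eq = 1.1560e-04 M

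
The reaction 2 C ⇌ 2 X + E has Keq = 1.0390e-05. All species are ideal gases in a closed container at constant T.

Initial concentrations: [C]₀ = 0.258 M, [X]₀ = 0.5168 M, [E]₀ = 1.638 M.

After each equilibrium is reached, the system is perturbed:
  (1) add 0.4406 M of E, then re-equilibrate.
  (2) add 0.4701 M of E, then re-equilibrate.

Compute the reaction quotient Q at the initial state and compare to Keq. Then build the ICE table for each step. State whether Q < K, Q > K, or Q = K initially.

Q₀ = 6.572; Q > K (proceeds reverse)

Q₀ = 6.572 vs Keq = 1.0390e-05 ⇒ Q>K, reverse
Step 1:
                  C         X         E
  Initial     0.258    0.5168     1.638
  Change     0.5147   -0.5147   -0.2573
  Equil      0.7727   0.00212     1.381
  solve Keq expr → x = -0.2573; check Q = 1.0390e-05
Then add 0.4406 M of E.
Step 2:
                  C         X         E
  Initial    0.7727   0.00212     1.821
  Change  2.7340e-04 -2.7340e-04 -1.3670e-04
  Equil       0.773  0.001846     1.821
  solve Keq expr → x = -1.3670e-04; check Q = 1.0390e-05
Then add 0.4701 M of E.
Step 3:
                  C         X         E
  Initial     0.773  0.001846     2.291
  Change  1.9980e-04 -1.9980e-04 -9.9901e-05
  Equil      0.7732  0.001646     2.291
  solve Keq expr → x = -9.9901e-05; check Q = 1.0390e-05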